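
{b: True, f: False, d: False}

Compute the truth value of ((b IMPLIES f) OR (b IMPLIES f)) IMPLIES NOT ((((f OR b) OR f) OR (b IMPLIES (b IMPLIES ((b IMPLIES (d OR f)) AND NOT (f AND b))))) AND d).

True

b IMPLIES f = True IMPLIES False = False
b IMPLIES f = True IMPLIES False = False
(b IMPLIES f) OR (b IMPLIES f) = False OR False = False
f OR b = False OR True = True
(f OR b) OR f = True OR False = True
d OR f = False OR False = False
b IMPLIES (d OR f) = True IMPLIES False = False
f AND b = False AND True = False
NOT (f AND b) = NOT False = True
(b IMPLIES (d OR f)) AND NOT (f AND b) = False AND True = False
b IMPLIES ((b IMPLIES (d OR f)) AND NOT (f AND b)) = True IMPLIES False = False
b IMPLIES (b IMPLIES ((b IMPLIES (d OR f)) AND NOT (f AND b))) = True IMPLIES False = False
((f OR b) OR f) OR (b IMPLIES (b IMPLIES ((b IMPLIES (d OR f)) AND NOT (f AND b)))) = True OR False = True
(((f OR b) OR f) OR (b IMPLIES (b IMPLIES ((b IMPLIES (d OR f)) AND NOT (f AND b))))) AND d = True AND False = False
NOT ((((f OR b) OR f) OR (b IMPLIES (b IMPLIES ((b IMPLIES (d OR f)) AND NOT (f AND b))))) AND d) = NOT False = True
((b IMPLIES f) OR (b IMPLIES f)) IMPLIES NOT ((((f OR b) OR f) OR (b IMPLIES (b IMPLIES ((b IMPLIES (d OR f)) AND NOT (f AND b))))) AND d) = False IMPLIES True = True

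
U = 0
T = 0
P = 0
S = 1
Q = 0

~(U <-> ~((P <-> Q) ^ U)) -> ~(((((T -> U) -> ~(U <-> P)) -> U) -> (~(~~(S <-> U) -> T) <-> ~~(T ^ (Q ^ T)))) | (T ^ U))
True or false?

1

P <-> Q = 0 <-> 0 = 1
(P <-> Q) ^ U = 1 ^ 0 = 1
~((P <-> Q) ^ U) = ~1 = 0
U <-> ~((P <-> Q) ^ U) = 0 <-> 0 = 1
~(U <-> ~((P <-> Q) ^ U)) = ~1 = 0
T -> U = 0 -> 0 = 1
U <-> P = 0 <-> 0 = 1
~(U <-> P) = ~1 = 0
(T -> U) -> ~(U <-> P) = 1 -> 0 = 0
((T -> U) -> ~(U <-> P)) -> U = 0 -> 0 = 1
S <-> U = 1 <-> 0 = 0
~(S <-> U) = ~0 = 1
~~(S <-> U) = ~1 = 0
~~(S <-> U) -> T = 0 -> 0 = 1
~(~~(S <-> U) -> T) = ~1 = 0
Q ^ T = 0 ^ 0 = 0
T ^ (Q ^ T) = 0 ^ 0 = 0
~(T ^ (Q ^ T)) = ~0 = 1
~~(T ^ (Q ^ T)) = ~1 = 0
~(~~(S <-> U) -> T) <-> ~~(T ^ (Q ^ T)) = 0 <-> 0 = 1
(((T -> U) -> ~(U <-> P)) -> U) -> (~(~~(S <-> U) -> T) <-> ~~(T ^ (Q ^ T))) = 1 -> 1 = 1
T ^ U = 0 ^ 0 = 0
((((T -> U) -> ~(U <-> P)) -> U) -> (~(~~(S <-> U) -> T) <-> ~~(T ^ (Q ^ T)))) | (T ^ U) = 1 | 0 = 1
~(((((T -> U) -> ~(U <-> P)) -> U) -> (~(~~(S <-> U) -> T) <-> ~~(T ^ (Q ^ T)))) | (T ^ U)) = ~1 = 0
~(U <-> ~((P <-> Q) ^ U)) -> ~(((((T -> U) -> ~(U <-> P)) -> U) -> (~(~~(S <-> U) -> T) <-> ~~(T ^ (Q ^ T)))) | (T ^ U)) = 0 -> 0 = 1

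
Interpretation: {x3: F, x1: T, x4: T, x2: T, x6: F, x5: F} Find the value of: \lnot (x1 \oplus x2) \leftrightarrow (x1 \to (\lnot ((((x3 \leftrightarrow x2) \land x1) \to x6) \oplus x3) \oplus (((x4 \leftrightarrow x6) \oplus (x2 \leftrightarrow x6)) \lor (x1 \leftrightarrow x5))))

F

Substituting x3=F, x1=T, x4=T, x2=T, x6=F, x5=F:
x1 \oplus x2 = T \oplus T = F
\lnot (x1 \oplus x2) = \lnot F = T
x3 \leftrightarrow x2 = F \leftrightarrow T = F
(x3 \leftrightarrow x2) \land x1 = F \land T = F
((x3 \leftrightarrow x2) \land x1) \to x6 = F \to F = T
(((x3 \leftrightarrow x2) \land x1) \to x6) \oplus x3 = T \oplus F = T
\lnot ((((x3 \leftrightarrow x2) \land x1) \to x6) \oplus x3) = \lnot T = F
x4 \leftrightarrow x6 = T \leftrightarrow F = F
x2 \leftrightarrow x6 = T \leftrightarrow F = F
(x4 \leftrightarrow x6) \oplus (x2 \leftrightarrow x6) = F \oplus F = F
x1 \leftrightarrow x5 = T \leftrightarrow F = F
((x4 \leftrightarrow x6) \oplus (x2 \leftrightarrow x6)) \lor (x1 \leftrightarrow x5) = F \lor F = F
\lnot ((((x3 \leftrightarrow x2) \land x1) \to x6) \oplus x3) \oplus (((x4 \leftrightarrow x6) \oplus (x2 \leftrightarrow x6)) \lor (x1 \leftrightarrow x5)) = F \oplus F = F
x1 \to (\lnot ((((x3 \leftrightarrow x2) \land x1) \to x6) \oplus x3) \oplus (((x4 \leftrightarrow x6) \oplus (x2 \leftrightarrow x6)) \lor (x1 \leftrightarrow x5))) = T \to F = F
\lnot (x1 \oplus x2) \leftrightarrow (x1 \to (\lnot ((((x3 \leftrightarrow x2) \land x1) \to x6) \oplus x3) \oplus (((x4 \leftrightarrow x6) \oplus (x2 \leftrightarrow x6)) \lor (x1 \leftrightarrow x5)))) = T \leftrightarrow F = F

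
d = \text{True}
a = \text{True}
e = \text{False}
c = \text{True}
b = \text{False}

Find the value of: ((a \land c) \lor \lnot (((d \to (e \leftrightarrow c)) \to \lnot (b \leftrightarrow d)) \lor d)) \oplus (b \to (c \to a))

a \land c = \text{True} \land \text{True} = \text{True}
e \leftrightarrow c = \text{False} \leftrightarrow \text{True} = \text{False}
d \to (e \leftrightarrow c) = \text{True} \to \text{False} = \text{False}
b \leftrightarrow d = \text{False} \leftrightarrow \text{True} = \text{False}
\lnot (b \leftrightarrow d) = \lnot \text{False} = \text{True}
(d \to (e \leftrightarrow c)) \to \lnot (b \leftrightarrow d) = \text{False} \to \text{True} = \text{True}
((d \to (e \leftrightarrow c)) \to \lnot (b \leftrightarrow d)) \lor d = \text{True} \lor \text{True} = \text{True}
\lnot (((d \to (e \leftrightarrow c)) \to \lnot (b \leftrightarrow d)) \lor d) = \lnot \text{True} = \text{False}
(a \land c) \lor \lnot (((d \to (e \leftrightarrow c)) \to \lnot (b \leftrightarrow d)) \lor d) = \text{True} \lor \text{False} = \text{True}
c \to a = \text{True} \to \text{True} = \text{True}
b \to (c \to a) = \text{False} \to \text{True} = \text{True}
((a \land c) \lor \lnot (((d \to (e \leftrightarrow c)) \to \lnot (b \leftrightarrow d)) \lor d)) \oplus (b \to (c \to a)) = \text{True} \oplus \text{True} = \text{False}

\text{False}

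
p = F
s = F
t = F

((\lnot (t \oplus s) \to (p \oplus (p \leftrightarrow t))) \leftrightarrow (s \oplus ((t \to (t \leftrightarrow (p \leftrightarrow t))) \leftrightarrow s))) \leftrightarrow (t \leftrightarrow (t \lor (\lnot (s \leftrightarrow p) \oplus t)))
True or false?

t \oplus s = F \oplus F = F
\lnot (t \oplus s) = \lnot F = T
p \leftrightarrow t = F \leftrightarrow F = T
p \oplus (p \leftrightarrow t) = F \oplus T = T
\lnot (t \oplus s) \to (p \oplus (p \leftrightarrow t)) = T \to T = T
p \leftrightarrow t = F \leftrightarrow F = T
t \leftrightarrow (p \leftrightarrow t) = F \leftrightarrow T = F
t \to (t \leftrightarrow (p \leftrightarrow t)) = F \to F = T
(t \to (t \leftrightarrow (p \leftrightarrow t))) \leftrightarrow s = T \leftrightarrow F = F
s \oplus ((t \to (t \leftrightarrow (p \leftrightarrow t))) \leftrightarrow s) = F \oplus F = F
(\lnot (t \oplus s) \to (p \oplus (p \leftrightarrow t))) \leftrightarrow (s \oplus ((t \to (t \leftrightarrow (p \leftrightarrow t))) \leftrightarrow s)) = T \leftrightarrow F = F
s \leftrightarrow p = F \leftrightarrow F = T
\lnot (s \leftrightarrow p) = \lnot T = F
\lnot (s \leftrightarrow p) \oplus t = F \oplus F = F
t \lor (\lnot (s \leftrightarrow p) \oplus t) = F \lor F = F
t \leftrightarrow (t \lor (\lnot (s \leftrightarrow p) \oplus t)) = F \leftrightarrow F = T
((\lnot (t \oplus s) \to (p \oplus (p \leftrightarrow t))) \leftrightarrow (s \oplus ((t \to (t \leftrightarrow (p \leftrightarrow t))) \leftrightarrow s))) \leftrightarrow (t \leftrightarrow (t \lor (\lnot (s \leftrightarrow p) \oplus t))) = F \leftrightarrow T = F

F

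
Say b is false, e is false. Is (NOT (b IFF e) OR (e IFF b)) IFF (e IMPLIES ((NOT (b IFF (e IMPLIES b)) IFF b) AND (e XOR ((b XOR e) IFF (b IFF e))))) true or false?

True

b IFF e = False IFF False = True
NOT (b IFF e) = NOT True = False
e IFF b = False IFF False = True
NOT (b IFF e) OR (e IFF b) = False OR True = True
e IMPLIES b = False IMPLIES False = True
b IFF (e IMPLIES b) = False IFF True = False
NOT (b IFF (e IMPLIES b)) = NOT False = True
NOT (b IFF (e IMPLIES b)) IFF b = True IFF False = False
b XOR e = False XOR False = False
b IFF e = False IFF False = True
(b XOR e) IFF (b IFF e) = False IFF True = False
e XOR ((b XOR e) IFF (b IFF e)) = False XOR False = False
(NOT (b IFF (e IMPLIES b)) IFF b) AND (e XOR ((b XOR e) IFF (b IFF e))) = False AND False = False
e IMPLIES ((NOT (b IFF (e IMPLIES b)) IFF b) AND (e XOR ((b XOR e) IFF (b IFF e)))) = False IMPLIES False = True
(NOT (b IFF e) OR (e IFF b)) IFF (e IMPLIES ((NOT (b IFF (e IMPLIES b)) IFF b) AND (e XOR ((b XOR e) IFF (b IFF e))))) = True IFF True = True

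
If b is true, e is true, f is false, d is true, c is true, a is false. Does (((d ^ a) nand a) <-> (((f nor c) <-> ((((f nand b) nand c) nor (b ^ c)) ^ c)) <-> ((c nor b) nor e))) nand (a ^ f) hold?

d ^ a = 1 ^ 0 = 1
(d ^ a) nand a = 1 nand 0 = 1
f nor c = 0 nor 1 = 0
f nand b = 0 nand 1 = 1
(f nand b) nand c = 1 nand 1 = 0
b ^ c = 1 ^ 1 = 0
((f nand b) nand c) nor (b ^ c) = 0 nor 0 = 1
(((f nand b) nand c) nor (b ^ c)) ^ c = 1 ^ 1 = 0
(f nor c) <-> ((((f nand b) nand c) nor (b ^ c)) ^ c) = 0 <-> 0 = 1
c nor b = 1 nor 1 = 0
(c nor b) nor e = 0 nor 1 = 0
((f nor c) <-> ((((f nand b) nand c) nor (b ^ c)) ^ c)) <-> ((c nor b) nor e) = 1 <-> 0 = 0
((d ^ a) nand a) <-> (((f nor c) <-> ((((f nand b) nand c) nor (b ^ c)) ^ c)) <-> ((c nor b) nor e)) = 1 <-> 0 = 0
a ^ f = 0 ^ 0 = 0
(((d ^ a) nand a) <-> (((f nor c) <-> ((((f nand b) nand c) nor (b ^ c)) ^ c)) <-> ((c nor b) nor e))) nand (a ^ f) = 0 nand 0 = 1

1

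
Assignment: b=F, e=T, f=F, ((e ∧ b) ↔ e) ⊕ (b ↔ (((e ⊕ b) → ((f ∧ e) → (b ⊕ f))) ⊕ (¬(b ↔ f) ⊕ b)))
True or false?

Substituting b=F, e=T, f=F:
e ∧ b = T ∧ F = F
(e ∧ b) ↔ e = F ↔ T = F
e ⊕ b = T ⊕ F = T
f ∧ e = F ∧ T = F
b ⊕ f = F ⊕ F = F
(f ∧ e) → (b ⊕ f) = F → F = T
(e ⊕ b) → ((f ∧ e) → (b ⊕ f)) = T → T = T
b ↔ f = F ↔ F = T
¬(b ↔ f) = ¬T = F
¬(b ↔ f) ⊕ b = F ⊕ F = F
((e ⊕ b) → ((f ∧ e) → (b ⊕ f))) ⊕ (¬(b ↔ f) ⊕ b) = T ⊕ F = T
b ↔ (((e ⊕ b) → ((f ∧ e) → (b ⊕ f))) ⊕ (¬(b ↔ f) ⊕ b)) = F ↔ T = F
((e ∧ b) ↔ e) ⊕ (b ↔ (((e ⊕ b) → ((f ∧ e) → (b ⊕ f))) ⊕ (¬(b ↔ f) ⊕ b))) = F ⊕ F = F

F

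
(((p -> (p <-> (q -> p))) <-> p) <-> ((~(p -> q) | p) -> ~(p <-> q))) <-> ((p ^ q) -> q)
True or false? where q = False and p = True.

False

q -> p = False -> True = True
p <-> (q -> p) = True <-> True = True
p -> (p <-> (q -> p)) = True -> True = True
(p -> (p <-> (q -> p))) <-> p = True <-> True = True
p -> q = True -> False = False
~(p -> q) = ~False = True
~(p -> q) | p = True | True = True
p <-> q = True <-> False = False
~(p <-> q) = ~False = True
(~(p -> q) | p) -> ~(p <-> q) = True -> True = True
((p -> (p <-> (q -> p))) <-> p) <-> ((~(p -> q) | p) -> ~(p <-> q)) = True <-> True = True
p ^ q = True ^ False = True
(p ^ q) -> q = True -> False = False
(((p -> (p <-> (q -> p))) <-> p) <-> ((~(p -> q) | p) -> ~(p <-> q))) <-> ((p ^ q) -> q) = True <-> False = False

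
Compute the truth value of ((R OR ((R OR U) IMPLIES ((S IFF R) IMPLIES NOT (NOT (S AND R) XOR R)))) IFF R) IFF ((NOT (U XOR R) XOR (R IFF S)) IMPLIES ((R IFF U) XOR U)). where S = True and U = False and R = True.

False

R OR U = True OR False = True
S IFF R = True IFF True = True
S AND R = True AND True = True
NOT (S AND R) = NOT True = False
NOT (S AND R) XOR R = False XOR True = True
NOT (NOT (S AND R) XOR R) = NOT True = False
(S IFF R) IMPLIES NOT (NOT (S AND R) XOR R) = True IMPLIES False = False
(R OR U) IMPLIES ((S IFF R) IMPLIES NOT (NOT (S AND R) XOR R)) = True IMPLIES False = False
R OR ((R OR U) IMPLIES ((S IFF R) IMPLIES NOT (NOT (S AND R) XOR R))) = True OR False = True
(R OR ((R OR U) IMPLIES ((S IFF R) IMPLIES NOT (NOT (S AND R) XOR R)))) IFF R = True IFF True = True
U XOR R = False XOR True = True
NOT (U XOR R) = NOT True = False
R IFF S = True IFF True = True
NOT (U XOR R) XOR (R IFF S) = False XOR True = True
R IFF U = True IFF False = False
(R IFF U) XOR U = False XOR False = False
(NOT (U XOR R) XOR (R IFF S)) IMPLIES ((R IFF U) XOR U) = True IMPLIES False = False
((R OR ((R OR U) IMPLIES ((S IFF R) IMPLIES NOT (NOT (S AND R) XOR R)))) IFF R) IFF ((NOT (U XOR R) XOR (R IFF S)) IMPLIES ((R IFF U) XOR U)) = True IFF False = False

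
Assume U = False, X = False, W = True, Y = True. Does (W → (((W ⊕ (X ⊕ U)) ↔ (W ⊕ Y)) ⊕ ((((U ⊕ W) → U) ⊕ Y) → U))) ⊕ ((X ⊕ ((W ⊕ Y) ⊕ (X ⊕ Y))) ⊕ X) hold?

True

X ⊕ U = False ⊕ False = False
W ⊕ (X ⊕ U) = True ⊕ False = True
W ⊕ Y = True ⊕ True = False
(W ⊕ (X ⊕ U)) ↔ (W ⊕ Y) = True ↔ False = False
U ⊕ W = False ⊕ True = True
(U ⊕ W) → U = True → False = False
((U ⊕ W) → U) ⊕ Y = False ⊕ True = True
(((U ⊕ W) → U) ⊕ Y) → U = True → False = False
((W ⊕ (X ⊕ U)) ↔ (W ⊕ Y)) ⊕ ((((U ⊕ W) → U) ⊕ Y) → U) = False ⊕ False = False
W → (((W ⊕ (X ⊕ U)) ↔ (W ⊕ Y)) ⊕ ((((U ⊕ W) → U) ⊕ Y) → U)) = True → False = False
W ⊕ Y = True ⊕ True = False
X ⊕ Y = False ⊕ True = True
(W ⊕ Y) ⊕ (X ⊕ Y) = False ⊕ True = True
X ⊕ ((W ⊕ Y) ⊕ (X ⊕ Y)) = False ⊕ True = True
(X ⊕ ((W ⊕ Y) ⊕ (X ⊕ Y))) ⊕ X = True ⊕ False = True
(W → (((W ⊕ (X ⊕ U)) ↔ (W ⊕ Y)) ⊕ ((((U ⊕ W) → U) ⊕ Y) → U))) ⊕ ((X ⊕ ((W ⊕ Y) ⊕ (X ⊕ Y))) ⊕ X) = False ⊕ True = True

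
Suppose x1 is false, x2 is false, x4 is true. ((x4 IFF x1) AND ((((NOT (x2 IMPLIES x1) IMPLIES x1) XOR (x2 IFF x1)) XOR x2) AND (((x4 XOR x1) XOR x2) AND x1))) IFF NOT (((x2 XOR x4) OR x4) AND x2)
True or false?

Substituting x1=False, x2=False, x4=True:
x4 IFF x1 = True IFF False = False
x2 IMPLIES x1 = False IMPLIES False = True
NOT (x2 IMPLIES x1) = NOT True = False
NOT (x2 IMPLIES x1) IMPLIES x1 = False IMPLIES False = True
x2 IFF x1 = False IFF False = True
(NOT (x2 IMPLIES x1) IMPLIES x1) XOR (x2 IFF x1) = True XOR True = False
((NOT (x2 IMPLIES x1) IMPLIES x1) XOR (x2 IFF x1)) XOR x2 = False XOR False = False
x4 XOR x1 = True XOR False = True
(x4 XOR x1) XOR x2 = True XOR False = True
((x4 XOR x1) XOR x2) AND x1 = True AND False = False
(((NOT (x2 IMPLIES x1) IMPLIES x1) XOR (x2 IFF x1)) XOR x2) AND (((x4 XOR x1) XOR x2) AND x1) = False AND False = False
(x4 IFF x1) AND ((((NOT (x2 IMPLIES x1) IMPLIES x1) XOR (x2 IFF x1)) XOR x2) AND (((x4 XOR x1) XOR x2) AND x1)) = False AND False = False
x2 XOR x4 = False XOR True = True
(x2 XOR x4) OR x4 = True OR True = True
((x2 XOR x4) OR x4) AND x2 = True AND False = False
NOT (((x2 XOR x4) OR x4) AND x2) = NOT False = True
((x4 IFF x1) AND ((((NOT (x2 IMPLIES x1) IMPLIES x1) XOR (x2 IFF x1)) XOR x2) AND (((x4 XOR x1) XOR x2) AND x1))) IFF NOT (((x2 XOR x4) OR x4) AND x2) = False IFF True = False

False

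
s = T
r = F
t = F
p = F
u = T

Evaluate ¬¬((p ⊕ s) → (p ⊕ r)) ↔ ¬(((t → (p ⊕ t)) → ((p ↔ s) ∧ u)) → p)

T

p ⊕ s = F ⊕ T = T
p ⊕ r = F ⊕ F = F
(p ⊕ s) → (p ⊕ r) = T → F = F
¬((p ⊕ s) → (p ⊕ r)) = ¬F = T
¬¬((p ⊕ s) → (p ⊕ r)) = ¬T = F
p ⊕ t = F ⊕ F = F
t → (p ⊕ t) = F → F = T
p ↔ s = F ↔ T = F
(p ↔ s) ∧ u = F ∧ T = F
(t → (p ⊕ t)) → ((p ↔ s) ∧ u) = T → F = F
((t → (p ⊕ t)) → ((p ↔ s) ∧ u)) → p = F → F = T
¬(((t → (p ⊕ t)) → ((p ↔ s) ∧ u)) → p) = ¬T = F
¬¬((p ⊕ s) → (p ⊕ r)) ↔ ¬(((t → (p ⊕ t)) → ((p ↔ s) ∧ u)) → p) = F ↔ F = T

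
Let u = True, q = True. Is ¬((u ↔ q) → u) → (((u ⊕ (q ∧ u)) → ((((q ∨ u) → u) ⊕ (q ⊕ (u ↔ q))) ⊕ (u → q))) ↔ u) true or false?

u ↔ q = True ↔ True = True
(u ↔ q) → u = True → True = True
¬((u ↔ q) → u) = ¬True = False
q ∧ u = True ∧ True = True
u ⊕ (q ∧ u) = True ⊕ True = False
q ∨ u = True ∨ True = True
(q ∨ u) → u = True → True = True
u ↔ q = True ↔ True = True
q ⊕ (u ↔ q) = True ⊕ True = False
((q ∨ u) → u) ⊕ (q ⊕ (u ↔ q)) = True ⊕ False = True
u → q = True → True = True
(((q ∨ u) → u) ⊕ (q ⊕ (u ↔ q))) ⊕ (u → q) = True ⊕ True = False
(u ⊕ (q ∧ u)) → ((((q ∨ u) → u) ⊕ (q ⊕ (u ↔ q))) ⊕ (u → q)) = False → False = True
((u ⊕ (q ∧ u)) → ((((q ∨ u) → u) ⊕ (q ⊕ (u ↔ q))) ⊕ (u → q))) ↔ u = True ↔ True = True
¬((u ↔ q) → u) → (((u ⊕ (q ∧ u)) → ((((q ∨ u) → u) ⊕ (q ⊕ (u ↔ q))) ⊕ (u → q))) ↔ u) = False → True = True

True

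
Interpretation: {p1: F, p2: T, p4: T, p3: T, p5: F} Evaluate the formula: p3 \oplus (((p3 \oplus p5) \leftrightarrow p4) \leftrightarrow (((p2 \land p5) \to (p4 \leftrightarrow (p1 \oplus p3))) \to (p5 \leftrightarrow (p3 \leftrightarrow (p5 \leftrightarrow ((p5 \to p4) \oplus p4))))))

T

p3 \oplus p5 = T \oplus F = T
(p3 \oplus p5) \leftrightarrow p4 = T \leftrightarrow T = T
p2 \land p5 = T \land F = F
p1 \oplus p3 = F \oplus T = T
p4 \leftrightarrow (p1 \oplus p3) = T \leftrightarrow T = T
(p2 \land p5) \to (p4 \leftrightarrow (p1 \oplus p3)) = F \to T = T
p5 \to p4 = F \to T = T
(p5 \to p4) \oplus p4 = T \oplus T = F
p5 \leftrightarrow ((p5 \to p4) \oplus p4) = F \leftrightarrow F = T
p3 \leftrightarrow (p5 \leftrightarrow ((p5 \to p4) \oplus p4)) = T \leftrightarrow T = T
p5 \leftrightarrow (p3 \leftrightarrow (p5 \leftrightarrow ((p5 \to p4) \oplus p4))) = F \leftrightarrow T = F
((p2 \land p5) \to (p4 \leftrightarrow (p1 \oplus p3))) \to (p5 \leftrightarrow (p3 \leftrightarrow (p5 \leftrightarrow ((p5 \to p4) \oplus p4)))) = T \to F = F
((p3 \oplus p5) \leftrightarrow p4) \leftrightarrow (((p2 \land p5) \to (p4 \leftrightarrow (p1 \oplus p3))) \to (p5 \leftrightarrow (p3 \leftrightarrow (p5 \leftrightarrow ((p5 \to p4) \oplus p4))))) = T \leftrightarrow F = F
p3 \oplus (((p3 \oplus p5) \leftrightarrow p4) \leftrightarrow (((p2 \land p5) \to (p4 \leftrightarrow (p1 \oplus p3))) \to (p5 \leftrightarrow (p3 \leftrightarrow (p5 \leftrightarrow ((p5 \to p4) \oplus p4)))))) = T \oplus F = T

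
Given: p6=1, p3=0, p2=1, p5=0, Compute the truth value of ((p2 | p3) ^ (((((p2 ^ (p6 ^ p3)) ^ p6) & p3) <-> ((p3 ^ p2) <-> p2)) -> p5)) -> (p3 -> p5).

p2 | p3 = 1 | 0 = 1
p6 ^ p3 = 1 ^ 0 = 1
p2 ^ (p6 ^ p3) = 1 ^ 1 = 0
(p2 ^ (p6 ^ p3)) ^ p6 = 0 ^ 1 = 1
((p2 ^ (p6 ^ p3)) ^ p6) & p3 = 1 & 0 = 0
p3 ^ p2 = 0 ^ 1 = 1
(p3 ^ p2) <-> p2 = 1 <-> 1 = 1
(((p2 ^ (p6 ^ p3)) ^ p6) & p3) <-> ((p3 ^ p2) <-> p2) = 0 <-> 1 = 0
((((p2 ^ (p6 ^ p3)) ^ p6) & p3) <-> ((p3 ^ p2) <-> p2)) -> p5 = 0 -> 0 = 1
(p2 | p3) ^ (((((p2 ^ (p6 ^ p3)) ^ p6) & p3) <-> ((p3 ^ p2) <-> p2)) -> p5) = 1 ^ 1 = 0
p3 -> p5 = 0 -> 0 = 1
((p2 | p3) ^ (((((p2 ^ (p6 ^ p3)) ^ p6) & p3) <-> ((p3 ^ p2) <-> p2)) -> p5)) -> (p3 -> p5) = 0 -> 1 = 1

1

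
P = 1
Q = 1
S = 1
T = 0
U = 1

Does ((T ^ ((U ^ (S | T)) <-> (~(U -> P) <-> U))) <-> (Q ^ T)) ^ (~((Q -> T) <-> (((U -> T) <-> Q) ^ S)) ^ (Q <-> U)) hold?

1

S | T = 1 | 0 = 1
U ^ (S | T) = 1 ^ 1 = 0
U -> P = 1 -> 1 = 1
~(U -> P) = ~1 = 0
~(U -> P) <-> U = 0 <-> 1 = 0
(U ^ (S | T)) <-> (~(U -> P) <-> U) = 0 <-> 0 = 1
T ^ ((U ^ (S | T)) <-> (~(U -> P) <-> U)) = 0 ^ 1 = 1
Q ^ T = 1 ^ 0 = 1
(T ^ ((U ^ (S | T)) <-> (~(U -> P) <-> U))) <-> (Q ^ T) = 1 <-> 1 = 1
Q -> T = 1 -> 0 = 0
U -> T = 1 -> 0 = 0
(U -> T) <-> Q = 0 <-> 1 = 0
((U -> T) <-> Q) ^ S = 0 ^ 1 = 1
(Q -> T) <-> (((U -> T) <-> Q) ^ S) = 0 <-> 1 = 0
~((Q -> T) <-> (((U -> T) <-> Q) ^ S)) = ~0 = 1
Q <-> U = 1 <-> 1 = 1
~((Q -> T) <-> (((U -> T) <-> Q) ^ S)) ^ (Q <-> U) = 1 ^ 1 = 0
((T ^ ((U ^ (S | T)) <-> (~(U -> P) <-> U))) <-> (Q ^ T)) ^ (~((Q -> T) <-> (((U -> T) <-> Q) ^ S)) ^ (Q <-> U)) = 1 ^ 0 = 1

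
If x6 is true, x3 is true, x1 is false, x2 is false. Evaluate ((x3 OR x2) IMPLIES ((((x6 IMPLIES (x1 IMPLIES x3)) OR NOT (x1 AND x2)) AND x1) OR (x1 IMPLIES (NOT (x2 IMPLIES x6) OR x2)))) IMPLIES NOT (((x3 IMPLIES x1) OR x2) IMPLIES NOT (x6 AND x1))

x3 OR x2 = true OR false = true
x1 IMPLIES x3 = false IMPLIES true = true
x6 IMPLIES (x1 IMPLIES x3) = true IMPLIES true = true
x1 AND x2 = false AND false = false
NOT (x1 AND x2) = NOT false = true
(x6 IMPLIES (x1 IMPLIES x3)) OR NOT (x1 AND x2) = true OR true = true
((x6 IMPLIES (x1 IMPLIES x3)) OR NOT (x1 AND x2)) AND x1 = true AND false = false
x2 IMPLIES x6 = false IMPLIES true = true
NOT (x2 IMPLIES x6) = NOT true = false
NOT (x2 IMPLIES x6) OR x2 = false OR false = false
x1 IMPLIES (NOT (x2 IMPLIES x6) OR x2) = false IMPLIES false = true
(((x6 IMPLIES (x1 IMPLIES x3)) OR NOT (x1 AND x2)) AND x1) OR (x1 IMPLIES (NOT (x2 IMPLIES x6) OR x2)) = false OR true = true
(x3 OR x2) IMPLIES ((((x6 IMPLIES (x1 IMPLIES x3)) OR NOT (x1 AND x2)) AND x1) OR (x1 IMPLIES (NOT (x2 IMPLIES x6) OR x2))) = true IMPLIES true = true
x3 IMPLIES x1 = true IMPLIES false = false
(x3 IMPLIES x1) OR x2 = false OR false = false
x6 AND x1 = true AND false = false
NOT (x6 AND x1) = NOT false = true
((x3 IMPLIES x1) OR x2) IMPLIES NOT (x6 AND x1) = false IMPLIES true = true
NOT (((x3 IMPLIES x1) OR x2) IMPLIES NOT (x6 AND x1)) = NOT true = false
((x3 OR x2) IMPLIES ((((x6 IMPLIES (x1 IMPLIES x3)) OR NOT (x1 AND x2)) AND x1) OR (x1 IMPLIES (NOT (x2 IMPLIES x6) OR x2)))) IMPLIES NOT (((x3 IMPLIES x1) OR x2) IMPLIES NOT (x6 AND x1)) = true IMPLIES false = false

false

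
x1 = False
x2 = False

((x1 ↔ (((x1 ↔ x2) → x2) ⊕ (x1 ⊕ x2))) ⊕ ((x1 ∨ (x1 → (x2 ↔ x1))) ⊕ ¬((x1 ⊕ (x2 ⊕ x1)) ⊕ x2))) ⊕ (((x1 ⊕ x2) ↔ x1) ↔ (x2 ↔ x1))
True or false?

False

x1 ↔ x2 = False ↔ False = True
(x1 ↔ x2) → x2 = True → False = False
x1 ⊕ x2 = False ⊕ False = False
((x1 ↔ x2) → x2) ⊕ (x1 ⊕ x2) = False ⊕ False = False
x1 ↔ (((x1 ↔ x2) → x2) ⊕ (x1 ⊕ x2)) = False ↔ False = True
x2 ↔ x1 = False ↔ False = True
x1 → (x2 ↔ x1) = False → True = True
x1 ∨ (x1 → (x2 ↔ x1)) = False ∨ True = True
x2 ⊕ x1 = False ⊕ False = False
x1 ⊕ (x2 ⊕ x1) = False ⊕ False = False
(x1 ⊕ (x2 ⊕ x1)) ⊕ x2 = False ⊕ False = False
¬((x1 ⊕ (x2 ⊕ x1)) ⊕ x2) = ¬False = True
(x1 ∨ (x1 → (x2 ↔ x1))) ⊕ ¬((x1 ⊕ (x2 ⊕ x1)) ⊕ x2) = True ⊕ True = False
(x1 ↔ (((x1 ↔ x2) → x2) ⊕ (x1 ⊕ x2))) ⊕ ((x1 ∨ (x1 → (x2 ↔ x1))) ⊕ ¬((x1 ⊕ (x2 ⊕ x1)) ⊕ x2)) = True ⊕ False = True
x1 ⊕ x2 = False ⊕ False = False
(x1 ⊕ x2) ↔ x1 = False ↔ False = True
x2 ↔ x1 = False ↔ False = True
((x1 ⊕ x2) ↔ x1) ↔ (x2 ↔ x1) = True ↔ True = True
((x1 ↔ (((x1 ↔ x2) → x2) ⊕ (x1 ⊕ x2))) ⊕ ((x1 ∨ (x1 → (x2 ↔ x1))) ⊕ ¬((x1 ⊕ (x2 ⊕ x1)) ⊕ x2))) ⊕ (((x1 ⊕ x2) ↔ x1) ↔ (x2 ↔ x1)) = True ⊕ True = False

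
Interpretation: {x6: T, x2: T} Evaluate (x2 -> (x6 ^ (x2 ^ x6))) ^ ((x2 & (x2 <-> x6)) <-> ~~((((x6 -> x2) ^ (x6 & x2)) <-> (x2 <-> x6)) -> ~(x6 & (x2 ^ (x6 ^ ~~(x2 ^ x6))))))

F

x2 ^ x6 = T ^ T = F
x6 ^ (x2 ^ x6) = T ^ F = T
x2 -> (x6 ^ (x2 ^ x6)) = T -> T = T
x2 <-> x6 = T <-> T = T
x2 & (x2 <-> x6) = T & T = T
x6 -> x2 = T -> T = T
x6 & x2 = T & T = T
(x6 -> x2) ^ (x6 & x2) = T ^ T = F
x2 <-> x6 = T <-> T = T
((x6 -> x2) ^ (x6 & x2)) <-> (x2 <-> x6) = F <-> T = F
x2 ^ x6 = T ^ T = F
~(x2 ^ x6) = ~F = T
~~(x2 ^ x6) = ~T = F
x6 ^ ~~(x2 ^ x6) = T ^ F = T
x2 ^ (x6 ^ ~~(x2 ^ x6)) = T ^ T = F
x6 & (x2 ^ (x6 ^ ~~(x2 ^ x6))) = T & F = F
~(x6 & (x2 ^ (x6 ^ ~~(x2 ^ x6)))) = ~F = T
(((x6 -> x2) ^ (x6 & x2)) <-> (x2 <-> x6)) -> ~(x6 & (x2 ^ (x6 ^ ~~(x2 ^ x6)))) = F -> T = T
~((((x6 -> x2) ^ (x6 & x2)) <-> (x2 <-> x6)) -> ~(x6 & (x2 ^ (x6 ^ ~~(x2 ^ x6))))) = ~T = F
~~((((x6 -> x2) ^ (x6 & x2)) <-> (x2 <-> x6)) -> ~(x6 & (x2 ^ (x6 ^ ~~(x2 ^ x6))))) = ~F = T
(x2 & (x2 <-> x6)) <-> ~~((((x6 -> x2) ^ (x6 & x2)) <-> (x2 <-> x6)) -> ~(x6 & (x2 ^ (x6 ^ ~~(x2 ^ x6))))) = T <-> T = T
(x2 -> (x6 ^ (x2 ^ x6))) ^ ((x2 & (x2 <-> x6)) <-> ~~((((x6 -> x2) ^ (x6 & x2)) <-> (x2 <-> x6)) -> ~(x6 & (x2 ^ (x6 ^ ~~(x2 ^ x6)))))) = T ^ T = F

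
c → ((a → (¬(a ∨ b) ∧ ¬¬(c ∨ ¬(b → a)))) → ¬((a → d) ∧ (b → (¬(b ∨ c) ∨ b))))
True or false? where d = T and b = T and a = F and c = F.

T

a ∨ b = F ∨ T = T
¬(a ∨ b) = ¬T = F
b → a = T → F = F
¬(b → a) = ¬F = T
c ∨ ¬(b → a) = F ∨ T = T
¬(c ∨ ¬(b → a)) = ¬T = F
¬¬(c ∨ ¬(b → a)) = ¬F = T
¬(a ∨ b) ∧ ¬¬(c ∨ ¬(b → a)) = F ∧ T = F
a → (¬(a ∨ b) ∧ ¬¬(c ∨ ¬(b → a))) = F → F = T
a → d = F → T = T
b ∨ c = T ∨ F = T
¬(b ∨ c) = ¬T = F
¬(b ∨ c) ∨ b = F ∨ T = T
b → (¬(b ∨ c) ∨ b) = T → T = T
(a → d) ∧ (b → (¬(b ∨ c) ∨ b)) = T ∧ T = T
¬((a → d) ∧ (b → (¬(b ∨ c) ∨ b))) = ¬T = F
(a → (¬(a ∨ b) ∧ ¬¬(c ∨ ¬(b → a)))) → ¬((a → d) ∧ (b → (¬(b ∨ c) ∨ b))) = T → F = F
c → ((a → (¬(a ∨ b) ∧ ¬¬(c ∨ ¬(b → a)))) → ¬((a → d) ∧ (b → (¬(b ∨ c) ∨ b)))) = F → F = T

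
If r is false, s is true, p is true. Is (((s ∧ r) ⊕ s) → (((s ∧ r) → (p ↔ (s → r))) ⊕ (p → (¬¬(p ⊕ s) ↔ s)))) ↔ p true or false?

s ∧ r = True ∧ False = False
(s ∧ r) ⊕ s = False ⊕ True = True
s ∧ r = True ∧ False = False
s → r = True → False = False
p ↔ (s → r) = True ↔ False = False
(s ∧ r) → (p ↔ (s → r)) = False → False = True
p ⊕ s = True ⊕ True = False
¬(p ⊕ s) = ¬False = True
¬¬(p ⊕ s) = ¬True = False
¬¬(p ⊕ s) ↔ s = False ↔ True = False
p → (¬¬(p ⊕ s) ↔ s) = True → False = False
((s ∧ r) → (p ↔ (s → r))) ⊕ (p → (¬¬(p ⊕ s) ↔ s)) = True ⊕ False = True
((s ∧ r) ⊕ s) → (((s ∧ r) → (p ↔ (s → r))) ⊕ (p → (¬¬(p ⊕ s) ↔ s))) = True → True = True
(((s ∧ r) ⊕ s) → (((s ∧ r) → (p ↔ (s → r))) ⊕ (p → (¬¬(p ⊕ s) ↔ s)))) ↔ p = True ↔ True = True

True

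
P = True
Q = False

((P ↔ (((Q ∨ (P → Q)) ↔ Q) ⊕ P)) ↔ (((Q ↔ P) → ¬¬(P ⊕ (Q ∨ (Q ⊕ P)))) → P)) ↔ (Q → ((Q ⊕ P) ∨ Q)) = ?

False

P → Q = True → False = False
Q ∨ (P → Q) = False ∨ False = False
(Q ∨ (P → Q)) ↔ Q = False ↔ False = True
((Q ∨ (P → Q)) ↔ Q) ⊕ P = True ⊕ True = False
P ↔ (((Q ∨ (P → Q)) ↔ Q) ⊕ P) = True ↔ False = False
Q ↔ P = False ↔ True = False
Q ⊕ P = False ⊕ True = True
Q ∨ (Q ⊕ P) = False ∨ True = True
P ⊕ (Q ∨ (Q ⊕ P)) = True ⊕ True = False
¬(P ⊕ (Q ∨ (Q ⊕ P))) = ¬False = True
¬¬(P ⊕ (Q ∨ (Q ⊕ P))) = ¬True = False
(Q ↔ P) → ¬¬(P ⊕ (Q ∨ (Q ⊕ P))) = False → False = True
((Q ↔ P) → ¬¬(P ⊕ (Q ∨ (Q ⊕ P)))) → P = True → True = True
(P ↔ (((Q ∨ (P → Q)) ↔ Q) ⊕ P)) ↔ (((Q ↔ P) → ¬¬(P ⊕ (Q ∨ (Q ⊕ P)))) → P) = False ↔ True = False
Q ⊕ P = False ⊕ True = True
(Q ⊕ P) ∨ Q = True ∨ False = True
Q → ((Q ⊕ P) ∨ Q) = False → True = True
((P ↔ (((Q ∨ (P → Q)) ↔ Q) ⊕ P)) ↔ (((Q ↔ P) → ¬¬(P ⊕ (Q ∨ (Q ⊕ P)))) → P)) ↔ (Q → ((Q ⊕ P) ∨ Q)) = False ↔ True = False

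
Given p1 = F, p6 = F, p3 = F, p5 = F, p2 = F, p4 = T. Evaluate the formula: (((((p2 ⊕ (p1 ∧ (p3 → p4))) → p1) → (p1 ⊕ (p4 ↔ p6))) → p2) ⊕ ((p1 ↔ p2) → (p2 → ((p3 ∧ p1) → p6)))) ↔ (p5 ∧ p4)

T

p3 → p4 = F → T = T
p1 ∧ (p3 → p4) = F ∧ T = F
p2 ⊕ (p1 ∧ (p3 → p4)) = F ⊕ F = F
(p2 ⊕ (p1 ∧ (p3 → p4))) → p1 = F → F = T
p4 ↔ p6 = T ↔ F = F
p1 ⊕ (p4 ↔ p6) = F ⊕ F = F
((p2 ⊕ (p1 ∧ (p3 → p4))) → p1) → (p1 ⊕ (p4 ↔ p6)) = T → F = F
(((p2 ⊕ (p1 ∧ (p3 → p4))) → p1) → (p1 ⊕ (p4 ↔ p6))) → p2 = F → F = T
p1 ↔ p2 = F ↔ F = T
p3 ∧ p1 = F ∧ F = F
(p3 ∧ p1) → p6 = F → F = T
p2 → ((p3 ∧ p1) → p6) = F → T = T
(p1 ↔ p2) → (p2 → ((p3 ∧ p1) → p6)) = T → T = T
((((p2 ⊕ (p1 ∧ (p3 → p4))) → p1) → (p1 ⊕ (p4 ↔ p6))) → p2) ⊕ ((p1 ↔ p2) → (p2 → ((p3 ∧ p1) → p6))) = T ⊕ T = F
p5 ∧ p4 = F ∧ T = F
(((((p2 ⊕ (p1 ∧ (p3 → p4))) → p1) → (p1 ⊕ (p4 ↔ p6))) → p2) ⊕ ((p1 ↔ p2) → (p2 → ((p3 ∧ p1) → p6)))) ↔ (p5 ∧ p4) = F ↔ F = T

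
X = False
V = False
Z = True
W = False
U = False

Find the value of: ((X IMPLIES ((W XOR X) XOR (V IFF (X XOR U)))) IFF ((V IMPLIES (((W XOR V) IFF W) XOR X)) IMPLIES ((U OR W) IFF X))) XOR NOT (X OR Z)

True

Substituting X=False, V=False, Z=True, W=False, U=False:
W XOR X = False XOR False = False
X XOR U = False XOR False = False
V IFF (X XOR U) = False IFF False = True
(W XOR X) XOR (V IFF (X XOR U)) = False XOR True = True
X IMPLIES ((W XOR X) XOR (V IFF (X XOR U))) = False IMPLIES True = True
W XOR V = False XOR False = False
(W XOR V) IFF W = False IFF False = True
((W XOR V) IFF W) XOR X = True XOR False = True
V IMPLIES (((W XOR V) IFF W) XOR X) = False IMPLIES True = True
U OR W = False OR False = False
(U OR W) IFF X = False IFF False = True
(V IMPLIES (((W XOR V) IFF W) XOR X)) IMPLIES ((U OR W) IFF X) = True IMPLIES True = True
(X IMPLIES ((W XOR X) XOR (V IFF (X XOR U)))) IFF ((V IMPLIES (((W XOR V) IFF W) XOR X)) IMPLIES ((U OR W) IFF X)) = True IFF True = True
X OR Z = False OR True = True
NOT (X OR Z) = NOT True = False
((X IMPLIES ((W XOR X) XOR (V IFF (X XOR U)))) IFF ((V IMPLIES (((W XOR V) IFF W) XOR X)) IMPLIES ((U OR W) IFF X))) XOR NOT (X OR Z) = True XOR False = True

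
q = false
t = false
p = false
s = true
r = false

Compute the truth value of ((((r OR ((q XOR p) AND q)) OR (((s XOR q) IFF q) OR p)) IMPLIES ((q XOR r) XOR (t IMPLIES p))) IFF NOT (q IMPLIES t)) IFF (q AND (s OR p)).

true

q XOR p = false XOR false = false
(q XOR p) AND q = false AND false = false
r OR ((q XOR p) AND q) = false OR false = false
s XOR q = true XOR false = true
(s XOR q) IFF q = true IFF false = false
((s XOR q) IFF q) OR p = false OR false = false
(r OR ((q XOR p) AND q)) OR (((s XOR q) IFF q) OR p) = false OR false = false
q XOR r = false XOR false = false
t IMPLIES p = false IMPLIES false = true
(q XOR r) XOR (t IMPLIES p) = false XOR true = true
((r OR ((q XOR p) AND q)) OR (((s XOR q) IFF q) OR p)) IMPLIES ((q XOR r) XOR (t IMPLIES p)) = false IMPLIES true = true
q IMPLIES t = false IMPLIES false = true
NOT (q IMPLIES t) = NOT true = false
(((r OR ((q XOR p) AND q)) OR (((s XOR q) IFF q) OR p)) IMPLIES ((q XOR r) XOR (t IMPLIES p))) IFF NOT (q IMPLIES t) = true IFF false = false
s OR p = true OR false = true
q AND (s OR p) = false AND true = false
((((r OR ((q XOR p) AND q)) OR (((s XOR q) IFF q) OR p)) IMPLIES ((q XOR r) XOR (t IMPLIES p))) IFF NOT (q IMPLIES t)) IFF (q AND (s OR p)) = false IFF false = true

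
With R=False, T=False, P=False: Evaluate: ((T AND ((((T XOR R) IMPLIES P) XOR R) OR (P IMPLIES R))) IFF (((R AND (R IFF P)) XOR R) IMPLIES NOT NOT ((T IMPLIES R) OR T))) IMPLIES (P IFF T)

T XOR R = False XOR False = False
(T XOR R) IMPLIES P = False IMPLIES False = True
((T XOR R) IMPLIES P) XOR R = True XOR False = True
P IMPLIES R = False IMPLIES False = True
(((T XOR R) IMPLIES P) XOR R) OR (P IMPLIES R) = True OR True = True
T AND ((((T XOR R) IMPLIES P) XOR R) OR (P IMPLIES R)) = False AND True = False
R IFF P = False IFF False = True
R AND (R IFF P) = False AND True = False
(R AND (R IFF P)) XOR R = False XOR False = False
T IMPLIES R = False IMPLIES False = True
(T IMPLIES R) OR T = True OR False = True
NOT ((T IMPLIES R) OR T) = NOT True = False
NOT NOT ((T IMPLIES R) OR T) = NOT False = True
((R AND (R IFF P)) XOR R) IMPLIES NOT NOT ((T IMPLIES R) OR T) = False IMPLIES True = True
(T AND ((((T XOR R) IMPLIES P) XOR R) OR (P IMPLIES R))) IFF (((R AND (R IFF P)) XOR R) IMPLIES NOT NOT ((T IMPLIES R) OR T)) = False IFF True = False
P IFF T = False IFF False = True
((T AND ((((T XOR R) IMPLIES P) XOR R) OR (P IMPLIES R))) IFF (((R AND (R IFF P)) XOR R) IMPLIES NOT NOT ((T IMPLIES R) OR T))) IMPLIES (P IFF T) = False IMPLIES True = True

True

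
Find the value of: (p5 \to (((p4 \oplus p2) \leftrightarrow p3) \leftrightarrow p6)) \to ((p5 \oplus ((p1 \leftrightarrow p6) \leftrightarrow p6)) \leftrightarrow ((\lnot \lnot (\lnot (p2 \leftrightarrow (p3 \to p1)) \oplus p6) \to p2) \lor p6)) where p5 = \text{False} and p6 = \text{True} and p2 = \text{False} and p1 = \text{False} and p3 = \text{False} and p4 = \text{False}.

p4 \oplus p2 = \text{False} \oplus \text{False} = \text{False}
(p4 \oplus p2) \leftrightarrow p3 = \text{False} \leftrightarrow \text{False} = \text{True}
((p4 \oplus p2) \leftrightarrow p3) \leftrightarrow p6 = \text{True} \leftrightarrow \text{True} = \text{True}
p5 \to (((p4 \oplus p2) \leftrightarrow p3) \leftrightarrow p6) = \text{False} \to \text{True} = \text{True}
p1 \leftrightarrow p6 = \text{False} \leftrightarrow \text{True} = \text{False}
(p1 \leftrightarrow p6) \leftrightarrow p6 = \text{False} \leftrightarrow \text{True} = \text{False}
p5 \oplus ((p1 \leftrightarrow p6) \leftrightarrow p6) = \text{False} \oplus \text{False} = \text{False}
p3 \to p1 = \text{False} \to \text{False} = \text{True}
p2 \leftrightarrow (p3 \to p1) = \text{False} \leftrightarrow \text{True} = \text{False}
\lnot (p2 \leftrightarrow (p3 \to p1)) = \lnot \text{False} = \text{True}
\lnot (p2 \leftrightarrow (p3 \to p1)) \oplus p6 = \text{True} \oplus \text{True} = \text{False}
\lnot (\lnot (p2 \leftrightarrow (p3 \to p1)) \oplus p6) = \lnot \text{False} = \text{True}
\lnot \lnot (\lnot (p2 \leftrightarrow (p3 \to p1)) \oplus p6) = \lnot \text{True} = \text{False}
\lnot \lnot (\lnot (p2 \leftrightarrow (p3 \to p1)) \oplus p6) \to p2 = \text{False} \to \text{False} = \text{True}
(\lnot \lnot (\lnot (p2 \leftrightarrow (p3 \to p1)) \oplus p6) \to p2) \lor p6 = \text{True} \lor \text{True} = \text{True}
(p5 \oplus ((p1 \leftrightarrow p6) \leftrightarrow p6)) \leftrightarrow ((\lnot \lnot (\lnot (p2 \leftrightarrow (p3 \to p1)) \oplus p6) \to p2) \lor p6) = \text{False} \leftrightarrow \text{True} = \text{False}
(p5 \to (((p4 \oplus p2) \leftrightarrow p3) \leftrightarrow p6)) \to ((p5 \oplus ((p1 \leftrightarrow p6) \leftrightarrow p6)) \leftrightarrow ((\lnot \lnot (\lnot (p2 \leftrightarrow (p3 \to p1)) \oplus p6) \to p2) \lor p6)) = \text{True} \to \text{False} = \text{False}

\text{False}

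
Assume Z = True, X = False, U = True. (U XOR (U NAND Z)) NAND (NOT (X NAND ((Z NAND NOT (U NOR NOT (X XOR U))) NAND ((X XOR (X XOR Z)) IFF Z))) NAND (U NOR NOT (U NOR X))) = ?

U NAND Z = True NAND True = False
U XOR (U NAND Z) = True XOR False = True
X XOR U = False XOR True = True
NOT (X XOR U) = NOT True = False
U NOR NOT (X XOR U) = True NOR False = False
NOT (U NOR NOT (X XOR U)) = NOT False = True
Z NAND NOT (U NOR NOT (X XOR U)) = True NAND True = False
X XOR Z = False XOR True = True
X XOR (X XOR Z) = False XOR True = True
(X XOR (X XOR Z)) IFF Z = True IFF True = True
(Z NAND NOT (U NOR NOT (X XOR U))) NAND ((X XOR (X XOR Z)) IFF Z) = False NAND True = True
X NAND ((Z NAND NOT (U NOR NOT (X XOR U))) NAND ((X XOR (X XOR Z)) IFF Z)) = False NAND True = True
NOT (X NAND ((Z NAND NOT (U NOR NOT (X XOR U))) NAND ((X XOR (X XOR Z)) IFF Z))) = NOT True = False
U NOR X = True NOR False = False
NOT (U NOR X) = NOT False = True
U NOR NOT (U NOR X) = True NOR True = False
NOT (X NAND ((Z NAND NOT (U NOR NOT (X XOR U))) NAND ((X XOR (X XOR Z)) IFF Z))) NAND (U NOR NOT (U NOR X)) = False NAND False = True
(U XOR (U NAND Z)) NAND (NOT (X NAND ((Z NAND NOT (U NOR NOT (X XOR U))) NAND ((X XOR (X XOR Z)) IFF Z))) NAND (U NOR NOT (U NOR X))) = True NAND True = False

False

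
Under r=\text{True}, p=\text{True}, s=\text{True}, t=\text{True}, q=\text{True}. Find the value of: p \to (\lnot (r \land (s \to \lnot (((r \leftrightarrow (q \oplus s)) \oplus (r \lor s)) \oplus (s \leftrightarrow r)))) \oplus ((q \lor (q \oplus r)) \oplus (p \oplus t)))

q \oplus s = \text{True} \oplus \text{True} = \text{False}
r \leftrightarrow (q \oplus s) = \text{True} \leftrightarrow \text{False} = \text{False}
r \lor s = \text{True} \lor \text{True} = \text{True}
(r \leftrightarrow (q \oplus s)) \oplus (r \lor s) = \text{False} \oplus \text{True} = \text{True}
s \leftrightarrow r = \text{True} \leftrightarrow \text{True} = \text{True}
((r \leftrightarrow (q \oplus s)) \oplus (r \lor s)) \oplus (s \leftrightarrow r) = \text{True} \oplus \text{True} = \text{False}
\lnot (((r \leftrightarrow (q \oplus s)) \oplus (r \lor s)) \oplus (s \leftrightarrow r)) = \lnot \text{False} = \text{True}
s \to \lnot (((r \leftrightarrow (q \oplus s)) \oplus (r \lor s)) \oplus (s \leftrightarrow r)) = \text{True} \to \text{True} = \text{True}
r \land (s \to \lnot (((r \leftrightarrow (q \oplus s)) \oplus (r \lor s)) \oplus (s \leftrightarrow r))) = \text{True} \land \text{True} = \text{True}
\lnot (r \land (s \to \lnot (((r \leftrightarrow (q \oplus s)) \oplus (r \lor s)) \oplus (s \leftrightarrow r)))) = \lnot \text{True} = \text{False}
q \oplus r = \text{True} \oplus \text{True} = \text{False}
q \lor (q \oplus r) = \text{True} \lor \text{False} = \text{True}
p \oplus t = \text{True} \oplus \text{True} = \text{False}
(q \lor (q \oplus r)) \oplus (p \oplus t) = \text{True} \oplus \text{False} = \text{True}
\lnot (r \land (s \to \lnot (((r \leftrightarrow (q \oplus s)) \oplus (r \lor s)) \oplus (s \leftrightarrow r)))) \oplus ((q \lor (q \oplus r)) \oplus (p \oplus t)) = \text{False} \oplus \text{True} = \text{True}
p \to (\lnot (r \land (s \to \lnot (((r \leftrightarrow (q \oplus s)) \oplus (r \lor s)) \oplus (s \leftrightarrow r)))) \oplus ((q \lor (q \oplus r)) \oplus (p \oplus t))) = \text{True} \to \text{True} = \text{True}

\text{True}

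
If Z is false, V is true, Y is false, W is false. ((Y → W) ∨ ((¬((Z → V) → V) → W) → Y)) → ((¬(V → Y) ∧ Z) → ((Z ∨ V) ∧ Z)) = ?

Y → W = F → F = T
Z → V = F → T = T
(Z → V) → V = T → T = T
¬((Z → V) → V) = ¬T = F
¬((Z → V) → V) → W = F → F = T
(¬((Z → V) → V) → W) → Y = T → F = F
(Y → W) ∨ ((¬((Z → V) → V) → W) → Y) = T ∨ F = T
V → Y = T → F = F
¬(V → Y) = ¬F = T
¬(V → Y) ∧ Z = T ∧ F = F
Z ∨ V = F ∨ T = T
(Z ∨ V) ∧ Z = T ∧ F = F
(¬(V → Y) ∧ Z) → ((Z ∨ V) ∧ Z) = F → F = T
((Y → W) ∨ ((¬((Z → V) → V) → W) → Y)) → ((¬(V → Y) ∧ Z) → ((Z ∨ V) ∧ Z)) = T → T = T

T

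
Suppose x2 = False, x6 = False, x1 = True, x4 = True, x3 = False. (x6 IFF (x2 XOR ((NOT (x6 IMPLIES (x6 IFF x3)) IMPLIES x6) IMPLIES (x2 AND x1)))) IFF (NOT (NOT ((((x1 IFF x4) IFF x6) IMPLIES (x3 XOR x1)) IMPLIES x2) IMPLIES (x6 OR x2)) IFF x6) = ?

False

x6 IFF x3 = False IFF False = True
x6 IMPLIES (x6 IFF x3) = False IMPLIES True = True
NOT (x6 IMPLIES (x6 IFF x3)) = NOT True = False
NOT (x6 IMPLIES (x6 IFF x3)) IMPLIES x6 = False IMPLIES False = True
x2 AND x1 = False AND True = False
(NOT (x6 IMPLIES (x6 IFF x3)) IMPLIES x6) IMPLIES (x2 AND x1) = True IMPLIES False = False
x2 XOR ((NOT (x6 IMPLIES (x6 IFF x3)) IMPLIES x6) IMPLIES (x2 AND x1)) = False XOR False = False
x6 IFF (x2 XOR ((NOT (x6 IMPLIES (x6 IFF x3)) IMPLIES x6) IMPLIES (x2 AND x1))) = False IFF False = True
x1 IFF x4 = True IFF True = True
(x1 IFF x4) IFF x6 = True IFF False = False
x3 XOR x1 = False XOR True = True
((x1 IFF x4) IFF x6) IMPLIES (x3 XOR x1) = False IMPLIES True = True
(((x1 IFF x4) IFF x6) IMPLIES (x3 XOR x1)) IMPLIES x2 = True IMPLIES False = False
NOT ((((x1 IFF x4) IFF x6) IMPLIES (x3 XOR x1)) IMPLIES x2) = NOT False = True
x6 OR x2 = False OR False = False
NOT ((((x1 IFF x4) IFF x6) IMPLIES (x3 XOR x1)) IMPLIES x2) IMPLIES (x6 OR x2) = True IMPLIES False = False
NOT (NOT ((((x1 IFF x4) IFF x6) IMPLIES (x3 XOR x1)) IMPLIES x2) IMPLIES (x6 OR x2)) = NOT False = True
NOT (NOT ((((x1 IFF x4) IFF x6) IMPLIES (x3 XOR x1)) IMPLIES x2) IMPLIES (x6 OR x2)) IFF x6 = True IFF False = False
(x6 IFF (x2 XOR ((NOT (x6 IMPLIES (x6 IFF x3)) IMPLIES x6) IMPLIES (x2 AND x1)))) IFF (NOT (NOT ((((x1 IFF x4) IFF x6) IMPLIES (x3 XOR x1)) IMPLIES x2) IMPLIES (x6 OR x2)) IFF x6) = True IFF False = False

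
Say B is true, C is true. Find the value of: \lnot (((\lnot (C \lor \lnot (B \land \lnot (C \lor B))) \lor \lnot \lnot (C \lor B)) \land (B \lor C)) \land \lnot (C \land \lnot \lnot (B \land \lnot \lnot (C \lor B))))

\text{True}

C \lor B = \text{True} \lor \text{True} = \text{True}
\lnot (C \lor B) = \lnot \text{True} = \text{False}
B \land \lnot (C \lor B) = \text{True} \land \text{False} = \text{False}
\lnot (B \land \lnot (C \lor B)) = \lnot \text{False} = \text{True}
C \lor \lnot (B \land \lnot (C \lor B)) = \text{True} \lor \text{True} = \text{True}
\lnot (C \lor \lnot (B \land \lnot (C \lor B))) = \lnot \text{True} = \text{False}
C \lor B = \text{True} \lor \text{True} = \text{True}
\lnot (C \lor B) = \lnot \text{True} = \text{False}
\lnot \lnot (C \lor B) = \lnot \text{False} = \text{True}
\lnot (C \lor \lnot (B \land \lnot (C \lor B))) \lor \lnot \lnot (C \lor B) = \text{False} \lor \text{True} = \text{True}
B \lor C = \text{True} \lor \text{True} = \text{True}
(\lnot (C \lor \lnot (B \land \lnot (C \lor B))) \lor \lnot \lnot (C \lor B)) \land (B \lor C) = \text{True} \land \text{True} = \text{True}
C \lor B = \text{True} \lor \text{True} = \text{True}
\lnot (C \lor B) = \lnot \text{True} = \text{False}
\lnot \lnot (C \lor B) = \lnot \text{False} = \text{True}
B \land \lnot \lnot (C \lor B) = \text{True} \land \text{True} = \text{True}
\lnot (B \land \lnot \lnot (C \lor B)) = \lnot \text{True} = \text{False}
\lnot \lnot (B \land \lnot \lnot (C \lor B)) = \lnot \text{False} = \text{True}
C \land \lnot \lnot (B \land \lnot \lnot (C \lor B)) = \text{True} \land \text{True} = \text{True}
\lnot (C \land \lnot \lnot (B \land \lnot \lnot (C \lor B))) = \lnot \text{True} = \text{False}
((\lnot (C \lor \lnot (B \land \lnot (C \lor B))) \lor \lnot \lnot (C \lor B)) \land (B \lor C)) \land \lnot (C \land \lnot \lnot (B \land \lnot \lnot (C \lor B))) = \text{True} \land \text{False} = \text{False}
\lnot (((\lnot (C \lor \lnot (B \land \lnot (C \lor B))) \lor \lnot \lnot (C \lor B)) \land (B \lor C)) \land \lnot (C \land \lnot \lnot (B \land \lnot \lnot (C \lor B)))) = \lnot \text{False} = \text{True}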